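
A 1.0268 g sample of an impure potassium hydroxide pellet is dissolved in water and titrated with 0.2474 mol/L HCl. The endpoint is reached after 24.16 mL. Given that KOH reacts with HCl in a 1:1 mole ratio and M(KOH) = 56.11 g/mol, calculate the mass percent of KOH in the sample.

32.7%

n(HCl) = 0.2474 x 0.02416 = 0.005977 mol.
n(KOH) = 0.005977 / 1 = 0.005977 mol.
mass of KOH = 0.005977 x 56.11 = 0.3354 g.
% purity = 0.3354 / 1.0268 x 100 = 32.7%.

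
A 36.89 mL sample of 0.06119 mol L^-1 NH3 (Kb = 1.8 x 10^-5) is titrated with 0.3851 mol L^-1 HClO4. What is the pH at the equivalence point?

n(NH3) = 0.06119 x 0.03689 = 0.002257 mol; V(HClO4) at equivalence = 0.002257/0.3851 = 0.005862 L.
At equivalence the base is fully converted to NH4+; total volume = 0.04275 L, so [NH4+] = 0.002257/0.04275 = 0.05280 M.
Ka(NH4+) = Kw/Kb = 1.0e-14 / 1.8 x 10^-5 = 5.56e-10.
[H^+] = sqrt(Ka x [NH4+]) = sqrt(5.56e-10 x 0.05280) = 5.42e-6 M.
pH = -log(5.42e-6) = 5.27.

5.27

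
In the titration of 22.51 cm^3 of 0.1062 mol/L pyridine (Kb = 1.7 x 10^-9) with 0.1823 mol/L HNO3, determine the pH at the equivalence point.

3.20

n(C5H5N) = 0.1062 x 0.02251 = 0.002391 mol; V(HNO3) at equivalence = 0.002391/0.1823 = 0.01311 L.
At equivalence the base is fully converted to C5H5NH+; total volume = 0.03562 L, so [C5H5NH+] = 0.002391/0.03562 = 0.06711 M.
Ka(C5H5NH+) = Kw/Kb = 1.0e-14 / 1.7 x 10^-9 = 5.88e-6.
[H^+] = sqrt(Ka x [C5H5NH+]) = sqrt(5.88e-6 x 0.06711) = 0.000628 M.
pH = -log(0.000628) = 3.20.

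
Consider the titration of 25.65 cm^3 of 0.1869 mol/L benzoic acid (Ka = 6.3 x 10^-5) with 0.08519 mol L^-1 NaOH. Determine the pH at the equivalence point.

n(C6H5COOH) = 0.1869 x 0.02565 = 0.004794 mol; V(NaOH) at equivalence = 0.004794/0.08519 = 0.05627 L.
At equivalence all the acid is converted to C6H5COO-; total volume = 0.02565 + 0.05627 = 0.08192 L, so [C6H5COO-] = 0.004794/0.08192 = 0.05852 M.
Kb = Kw/Ka = 1.0e-14 / 6.3 x 10^-5 = 1.59e-10.
[OH^-] = sqrt(Kb x [C6H5COO-]) = sqrt(1.59e-10 x 0.05852) = 3.05e-6 M.
pOH = 5.52, so pH = 14.00 - 5.52 = 8.48.

8.48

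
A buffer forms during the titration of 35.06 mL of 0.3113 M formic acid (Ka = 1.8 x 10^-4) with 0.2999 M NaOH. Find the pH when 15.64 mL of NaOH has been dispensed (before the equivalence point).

Initial n(HCOOH) = 0.3113 x 0.03506 = 0.01091 mol.
n(NaOH) added = 0.2999 x 0.01564 = 0.004690 mol, converting that many moles of HCOOH to HCOO-.
Remaining n(HCOOH) = 0.006224 mol; n(HCOO-) = 0.004690 mol.
By Henderson-Hasselbalch, pH = pKa + log([A^-]/[HA]) = 3.74 + log(0.004690/0.006224) = 3.74 + (-0.12) = 3.62.

3.62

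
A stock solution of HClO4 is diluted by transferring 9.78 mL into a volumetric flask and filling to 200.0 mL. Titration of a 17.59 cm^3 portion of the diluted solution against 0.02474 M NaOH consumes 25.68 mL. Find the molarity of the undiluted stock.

n(NaOH) = 0.02474 x 0.02568 = 0.0006353 mol.
n(HClO4) in the aliquot = 0.0006353 mol.
[diluted HClO4] = 0.0006353 / 0.01759 = 0.03612 M.
Dilution factor = 200.0/9.780 = 20.45, so [stock] = 0.03612 x 20.45 = 0.739 M.

0.739 M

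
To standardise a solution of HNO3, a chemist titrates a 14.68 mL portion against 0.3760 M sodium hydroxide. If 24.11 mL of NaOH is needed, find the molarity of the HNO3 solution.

n(NaOH) delivered = 0.3760 x 0.02411 = 0.009065 mol.
For a 1:1 reaction, n(HNO3) = 0.009065 mol.
[HNO3] = 0.009065 mol / 0.01468 L = 0.618 M.

0.618 M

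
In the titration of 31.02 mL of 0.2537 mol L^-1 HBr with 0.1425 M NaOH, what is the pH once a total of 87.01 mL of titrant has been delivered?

n(acid) = 0.2537 x 0.03102 = 0.007870 mol; n(NaOH) added = 0.1425 x 0.08701 = 0.01240 mol.
Base is in excess by 0.01240 - 0.007870 = 0.004529 mol in a total volume of 0.1180 L.
[OH^-] = 0.004529/0.1180 = 0.03837 M, so pOH = 1.42 and pH = 14.00 - 1.42 = 12.58.

12.58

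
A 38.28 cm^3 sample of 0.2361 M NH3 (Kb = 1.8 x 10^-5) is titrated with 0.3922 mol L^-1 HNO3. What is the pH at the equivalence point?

n(NH3) = 0.2361 x 0.03828 = 0.009038 mol; V(HNO3) at equivalence = 0.009038/0.3922 = 0.02304 L.
At equivalence the base is fully converted to NH4+; total volume = 0.06132 L, so [NH4+] = 0.009038/0.06132 = 0.1474 M.
Ka(NH4+) = Kw/Kb = 1.0e-14 / 1.8 x 10^-5 = 5.56e-10.
[H^+] = sqrt(Ka x [NH4+]) = sqrt(5.56e-10 x 0.1474) = 9.05e-6 M.
pH = -log(9.05e-6) = 5.04.

5.04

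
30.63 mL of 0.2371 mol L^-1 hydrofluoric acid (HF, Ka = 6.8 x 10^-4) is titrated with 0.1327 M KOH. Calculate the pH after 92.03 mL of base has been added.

12.61

n(acid) = 0.2371 x 0.03063 = 0.007262 mol; n(KOH) added = 0.1327 x 0.09203 = 0.01221 mol.
Base is in excess by 0.01221 - 0.007262 = 0.004950 mol in a total volume of 0.1227 L.
[OH^-] = 0.004950/0.1227 = 0.04036 M, so pOH = 1.39 and pH = 14.00 - 1.39 = 12.61.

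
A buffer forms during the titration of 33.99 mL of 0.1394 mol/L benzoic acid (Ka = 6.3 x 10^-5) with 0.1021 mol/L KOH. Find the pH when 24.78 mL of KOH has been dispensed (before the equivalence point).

Initial n(C6H5COOH) = 0.1394 x 0.03399 = 0.004738 mol.
n(KOH) added = 0.1021 x 0.02478 = 0.002530 mol, converting that many moles of C6H5COOH to C6H5COO-.
Remaining n(C6H5COOH) = 0.002208 mol; n(C6H5COO-) = 0.002530 mol.
By Henderson-Hasselbalch, pH = pKa + log([A^-]/[HA]) = 4.20 + log(0.002530/0.002208) = 4.20 + (+0.06) = 4.26.

4.26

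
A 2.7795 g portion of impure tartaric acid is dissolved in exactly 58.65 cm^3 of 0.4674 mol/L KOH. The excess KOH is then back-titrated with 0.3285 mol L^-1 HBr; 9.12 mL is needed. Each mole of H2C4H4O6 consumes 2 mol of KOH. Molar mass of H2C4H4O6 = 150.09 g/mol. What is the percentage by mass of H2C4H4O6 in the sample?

Total n(KOH) added = 0.4674 x 0.05865 = 0.02741 mol.
n(HBr) used = 0.3285 x 0.009120 = 0.002996 mol, which equals the excess n(KOH).
So n(KOH) consumed by the sample = 0.02741 - 0.002996 = 0.02442 mol.
n(H2C4H4O6) = 0.02442 / 2 = 0.01221 mol.
mass H2C4H4O6 = 0.01221 x 150.09 = 1.832 g, so %H2C4H4O6 = 1.832/2.7795 x 100 = 65.9%.

65.9%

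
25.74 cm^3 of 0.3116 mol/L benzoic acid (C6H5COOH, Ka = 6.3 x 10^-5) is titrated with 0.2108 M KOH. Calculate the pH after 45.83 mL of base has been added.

12.36

n(acid) = 0.3116 x 0.02574 = 0.008021 mol; n(KOH) added = 0.2108 x 0.04583 = 0.009661 mol.
Base is in excess by 0.009661 - 0.008021 = 0.001640 mol in a total volume of 0.07157 L.
[OH^-] = 0.001640/0.07157 = 0.02292 M, so pOH = 1.64 and pH = 14.00 - 1.64 = 12.36.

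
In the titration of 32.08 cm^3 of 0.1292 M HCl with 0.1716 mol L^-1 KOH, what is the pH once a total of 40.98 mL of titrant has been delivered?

12.60

n(acid) = 0.1292 x 0.03208 = 0.004145 mol; n(KOH) added = 0.1716 x 0.04098 = 0.007032 mol.
Base is in excess by 0.007032 - 0.004145 = 0.002887 mol in a total volume of 0.07306 L.
[OH^-] = 0.002887/0.07306 = 0.03952 M, so pOH = 1.40 and pH = 14.00 - 1.40 = 12.60.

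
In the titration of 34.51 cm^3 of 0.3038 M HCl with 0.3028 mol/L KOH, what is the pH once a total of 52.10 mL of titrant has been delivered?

n(acid) = 0.3038 x 0.03451 = 0.01048 mol; n(KOH) added = 0.3028 x 0.05210 = 0.01578 mol.
Base is in excess by 0.01578 - 0.01048 = 0.005292 mol in a total volume of 0.08661 L.
[OH^-] = 0.005292/0.08661 = 0.06110 M, so pOH = 1.21 and pH = 14.00 - 1.21 = 12.79.

12.79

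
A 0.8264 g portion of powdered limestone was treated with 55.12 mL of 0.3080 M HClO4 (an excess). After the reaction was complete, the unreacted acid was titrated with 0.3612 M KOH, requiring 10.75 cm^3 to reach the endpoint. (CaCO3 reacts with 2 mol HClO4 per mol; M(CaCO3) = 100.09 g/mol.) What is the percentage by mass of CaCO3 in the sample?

79.3%

Total n(HClO4) added = 0.3080 x 0.05512 = 0.01698 mol.
n(KOH) used = 0.3612 x 0.01075 = 0.003883 mol, which equals the excess n(HClO4).
So n(HClO4) consumed by the sample = 0.01698 - 0.003883 = 0.01309 mol.
n(CaCO3) = 0.01309 / 2 = 0.006547 mol.
mass CaCO3 = 0.006547 x 100.09 = 0.6553 g, so %CaCO3 = 0.6553/0.8264 x 100 = 79.3%.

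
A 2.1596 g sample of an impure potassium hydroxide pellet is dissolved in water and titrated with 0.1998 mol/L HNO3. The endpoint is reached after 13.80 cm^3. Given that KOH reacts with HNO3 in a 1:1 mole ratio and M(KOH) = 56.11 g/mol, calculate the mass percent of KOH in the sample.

7.16%

n(HNO3) = 0.1998 x 0.01380 = 0.002757 mol.
n(KOH) = 0.002757 / 1 = 0.002757 mol.
mass of KOH = 0.002757 x 56.11 = 0.1547 g.
% purity = 0.1547 / 2.1596 x 100 = 7.16%.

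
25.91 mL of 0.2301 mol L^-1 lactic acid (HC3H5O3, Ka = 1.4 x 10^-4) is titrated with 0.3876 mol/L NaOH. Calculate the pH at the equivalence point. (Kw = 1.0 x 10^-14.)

8.51

n(HC3H5O3) = 0.2301 x 0.02591 = 0.005962 mol; V(NaOH) at equivalence = 0.005962/0.3876 = 0.01538 L.
At equivalence all the acid is converted to C3H5O3-; total volume = 0.02591 + 0.01538 = 0.04129 L, so [C3H5O3-] = 0.005962/0.04129 = 0.1444 M.
Kb = Kw/Ka = 1.0e-14 / 1.4 x 10^-4 = 7.14e-11.
[OH^-] = sqrt(Kb x [C3H5O3-]) = sqrt(7.14e-11 x 0.1444) = 3.21e-6 M.
pOH = 5.49, so pH = 14.00 - 5.49 = 8.51.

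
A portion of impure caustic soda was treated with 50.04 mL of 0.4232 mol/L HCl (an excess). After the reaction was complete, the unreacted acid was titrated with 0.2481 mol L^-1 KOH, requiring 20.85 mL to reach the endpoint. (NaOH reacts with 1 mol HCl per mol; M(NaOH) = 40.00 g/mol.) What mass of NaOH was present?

Total n(HCl) added = 0.4232 x 0.05004 = 0.02118 mol.
n(KOH) used = 0.2481 x 0.02085 = 0.005173 mol, which equals the excess n(HCl).
So n(HCl) consumed by the sample = 0.02118 - 0.005173 = 0.01600 mol.
n(NaOH) = 0.01600 / 1 = 0.01600 mol.
mass = 0.01600 mol x 40.00 g/mol = 0.640 g.

0.640 g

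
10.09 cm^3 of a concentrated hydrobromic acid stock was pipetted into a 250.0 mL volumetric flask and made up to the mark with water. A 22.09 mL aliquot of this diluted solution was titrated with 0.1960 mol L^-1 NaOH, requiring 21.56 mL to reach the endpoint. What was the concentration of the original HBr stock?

4.74 M

n(NaOH) = 0.1960 x 0.02156 = 0.004226 mol.
n(HBr) in the aliquot = 0.004226 mol.
[diluted HBr] = 0.004226 / 0.02209 = 0.1913 M.
Dilution factor = 250.0/10.09 = 24.78, so [stock] = 0.1913 x 24.78 = 4.74 M.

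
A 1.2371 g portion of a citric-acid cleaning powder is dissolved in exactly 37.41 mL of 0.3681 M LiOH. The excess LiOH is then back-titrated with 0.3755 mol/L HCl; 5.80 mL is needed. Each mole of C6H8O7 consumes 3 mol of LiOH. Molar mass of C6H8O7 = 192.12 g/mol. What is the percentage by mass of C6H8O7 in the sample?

Total n(LiOH) added = 0.3681 x 0.03741 = 0.01377 mol.
n(HCl) used = 0.3755 x 0.005800 = 0.002178 mol, which equals the excess n(LiOH).
So n(LiOH) consumed by the sample = 0.01377 - 0.002178 = 0.01159 mol.
n(C6H8O7) = 0.01159 / 3 = 0.003864 mol.
mass C6H8O7 = 0.003864 x 192.12 = 0.7424 g, so %C6H8O7 = 0.7424/1.2371 x 100 = 60.0%.

60.0%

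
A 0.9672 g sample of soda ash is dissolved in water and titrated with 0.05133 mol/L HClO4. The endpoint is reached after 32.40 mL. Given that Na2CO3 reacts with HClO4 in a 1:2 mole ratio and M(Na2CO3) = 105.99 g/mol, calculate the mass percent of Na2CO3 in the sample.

n(HClO4) = 0.05133 x 0.03240 = 0.001663 mol.
n(Na2CO3) = 0.001663 / 2 = 0.0008315 mol.
mass of Na2CO3 = 0.0008315 x 105.99 = 0.08814 g.
% purity = 0.08814 / 0.9672 x 100 = 9.11%.

9.11%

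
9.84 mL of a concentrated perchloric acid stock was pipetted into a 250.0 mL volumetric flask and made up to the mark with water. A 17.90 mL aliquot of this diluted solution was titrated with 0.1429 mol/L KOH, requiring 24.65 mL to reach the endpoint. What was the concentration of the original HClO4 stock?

n(KOH) = 0.1429 x 0.02465 = 0.003522 mol.
n(HClO4) in the aliquot = 0.003522 mol.
[diluted HClO4] = 0.003522 / 0.01790 = 0.1968 M.
Dilution factor = 250.0/9.840 = 25.41, so [stock] = 0.1968 x 25.41 = 5.00 M.

5.00 M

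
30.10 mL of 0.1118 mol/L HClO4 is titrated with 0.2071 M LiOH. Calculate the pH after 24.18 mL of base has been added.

12.48

n(acid) = 0.1118 x 0.03010 = 0.003365 mol; n(LiOH) added = 0.2071 x 0.02418 = 0.005008 mol.
Base is in excess by 0.005008 - 0.003365 = 0.001642 mol in a total volume of 0.05428 L.
[OH^-] = 0.001642/0.05428 = 0.03026 M, so pOH = 1.52 and pH = 14.00 - 1.52 = 12.48.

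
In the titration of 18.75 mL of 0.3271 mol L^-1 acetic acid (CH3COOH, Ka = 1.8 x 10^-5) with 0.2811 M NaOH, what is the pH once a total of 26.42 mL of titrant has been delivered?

12.46

n(acid) = 0.3271 x 0.01875 = 0.006133 mol; n(NaOH) added = 0.2811 x 0.02642 = 0.007427 mol.
Base is in excess by 0.007427 - 0.006133 = 0.001294 mol in a total volume of 0.04517 L.
[OH^-] = 0.001294/0.04517 = 0.02864 M, so pOH = 1.54 and pH = 14.00 - 1.54 = 12.46.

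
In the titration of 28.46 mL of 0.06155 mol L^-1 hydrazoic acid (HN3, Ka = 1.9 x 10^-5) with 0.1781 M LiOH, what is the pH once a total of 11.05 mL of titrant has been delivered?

11.74

n(acid) = 0.06155 x 0.02846 = 0.001752 mol; n(LiOH) added = 0.1781 x 0.01105 = 0.001968 mol.
Base is in excess by 0.001968 - 0.001752 = 0.0002163 mol in a total volume of 0.03951 L.
[OH^-] = 0.0002163/0.03951 = 0.005474 M, so pOH = 2.26 and pH = 14.00 - 2.26 = 11.74.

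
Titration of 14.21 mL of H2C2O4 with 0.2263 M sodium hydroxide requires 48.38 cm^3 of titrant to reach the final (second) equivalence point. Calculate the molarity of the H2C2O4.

n(NaOH) = 0.2263 x 0.04838 = 0.01095 mol.
At the final (second) equivalence point, 2 mol OH^- react per mol H2C2O4, so n(H2C2O4) = 0.01095 / 2 = 0.005474 mol.
[H2C2O4] = 0.005474 / 0.01421 L = 0.385 M.

0.385 M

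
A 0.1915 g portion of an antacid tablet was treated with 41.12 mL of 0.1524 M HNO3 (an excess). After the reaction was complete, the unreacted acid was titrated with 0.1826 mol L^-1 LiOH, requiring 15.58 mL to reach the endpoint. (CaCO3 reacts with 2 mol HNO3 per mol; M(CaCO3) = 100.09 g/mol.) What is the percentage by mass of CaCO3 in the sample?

Total n(HNO3) added = 0.1524 x 0.04112 = 0.006267 mol.
n(LiOH) used = 0.1826 x 0.01558 = 0.002845 mol, which equals the excess n(HNO3).
So n(HNO3) consumed by the sample = 0.006267 - 0.002845 = 0.003422 mol.
n(CaCO3) = 0.003422 / 2 = 0.001711 mol.
mass CaCO3 = 0.001711 x 100.09 = 0.1712 g, so %CaCO3 = 0.1712/0.1915 x 100 = 89.4%.

89.4%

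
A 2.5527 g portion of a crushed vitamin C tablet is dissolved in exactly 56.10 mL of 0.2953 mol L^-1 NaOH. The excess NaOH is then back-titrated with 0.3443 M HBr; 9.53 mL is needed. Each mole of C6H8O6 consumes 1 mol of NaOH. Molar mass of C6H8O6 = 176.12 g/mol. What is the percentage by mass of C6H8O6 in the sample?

91.7%

Total n(NaOH) added = 0.2953 x 0.05610 = 0.01657 mol.
n(HBr) used = 0.3443 x 0.009530 = 0.003281 mol, which equals the excess n(NaOH).
So n(NaOH) consumed by the sample = 0.01657 - 0.003281 = 0.01329 mol.
n(C6H8O6) = 0.01329 / 1 = 0.01329 mol.
mass C6H8O6 = 0.01329 x 176.12 = 2.340 g, so %C6H8O6 = 2.340/2.5527 x 100 = 91.7%.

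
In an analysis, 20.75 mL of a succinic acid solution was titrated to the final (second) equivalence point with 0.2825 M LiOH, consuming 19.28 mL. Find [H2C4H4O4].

n(LiOH) = 0.2825 x 0.01928 = 0.005447 mol.
At the final (second) equivalence point, 2 mol OH^- react per mol H2C4H4O4, so n(H2C4H4O4) = 0.005447 / 2 = 0.002723 mol.
[H2C4H4O4] = 0.002723 / 0.02075 L = 0.131 M.

0.131 M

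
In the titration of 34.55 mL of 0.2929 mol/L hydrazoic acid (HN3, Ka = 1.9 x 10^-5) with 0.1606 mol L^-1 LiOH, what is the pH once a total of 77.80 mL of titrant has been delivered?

12.33

n(acid) = 0.2929 x 0.03455 = 0.01012 mol; n(LiOH) added = 0.1606 x 0.07780 = 0.01249 mol.
Base is in excess by 0.01249 - 0.01012 = 0.002375 mol in a total volume of 0.1123 L.
[OH^-] = 0.002375/0.1123 = 0.02114 M, so pOH = 1.67 and pH = 14.00 - 1.67 = 12.33.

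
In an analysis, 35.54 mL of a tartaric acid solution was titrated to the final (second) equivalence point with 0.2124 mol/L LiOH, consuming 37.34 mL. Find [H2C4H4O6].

n(LiOH) = 0.2124 x 0.03734 = 0.007931 mol.
At the final (second) equivalence point, 2 mol OH^- react per mol H2C4H4O6, so n(H2C4H4O6) = 0.007931 / 2 = 0.003966 mol.
[H2C4H4O6] = 0.003966 / 0.03554 L = 0.112 M.

0.112 M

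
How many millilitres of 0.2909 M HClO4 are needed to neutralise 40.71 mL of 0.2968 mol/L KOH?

n(KOH) = 0.2968 mol/L x 0.04071 L = 0.01208 mol.
At equivalence n(HClO4) = n(KOH) = 0.01208 mol.
V(HClO4) = 0.01208 / 0.2909 = 0.04154 L = 41.5 mL.

41.5 mL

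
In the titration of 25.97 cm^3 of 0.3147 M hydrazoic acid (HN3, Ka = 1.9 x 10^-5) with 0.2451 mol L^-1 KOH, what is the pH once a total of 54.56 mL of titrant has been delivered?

12.81

n(acid) = 0.3147 x 0.02597 = 0.008173 mol; n(KOH) added = 0.2451 x 0.05456 = 0.01337 mol.
Base is in excess by 0.01337 - 0.008173 = 0.005200 mol in a total volume of 0.08053 L.
[OH^-] = 0.005200/0.08053 = 0.06457 M, so pOH = 1.19 and pH = 14.00 - 1.19 = 12.81.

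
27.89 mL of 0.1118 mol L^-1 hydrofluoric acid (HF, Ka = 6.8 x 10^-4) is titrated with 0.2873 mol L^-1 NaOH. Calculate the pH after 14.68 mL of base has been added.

12.41

n(acid) = 0.1118 x 0.02789 = 0.003118 mol; n(NaOH) added = 0.2873 x 0.01468 = 0.004218 mol.
Base is in excess by 0.004218 - 0.003118 = 0.001099 mol in a total volume of 0.04257 L.
[OH^-] = 0.001099/0.04257 = 0.02583 M, so pOH = 1.59 and pH = 14.00 - 1.59 = 12.41.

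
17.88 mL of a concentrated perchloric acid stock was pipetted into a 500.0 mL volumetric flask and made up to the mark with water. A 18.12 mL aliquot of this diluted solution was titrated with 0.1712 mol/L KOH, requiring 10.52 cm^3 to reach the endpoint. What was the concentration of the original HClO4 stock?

2.78 M

n(KOH) = 0.1712 x 0.01052 = 0.001801 mol.
n(HClO4) in the aliquot = 0.001801 mol.
[diluted HClO4] = 0.001801 / 0.01812 = 0.09939 M.
Dilution factor = 500.0/17.88 = 27.96, so [stock] = 0.09939 x 27.96 = 2.78 M.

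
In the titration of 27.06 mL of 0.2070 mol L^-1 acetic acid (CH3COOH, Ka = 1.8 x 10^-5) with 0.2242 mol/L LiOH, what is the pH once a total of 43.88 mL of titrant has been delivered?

12.78

n(acid) = 0.2070 x 0.02706 = 0.005601 mol; n(LiOH) added = 0.2242 x 0.04388 = 0.009838 mol.
Base is in excess by 0.009838 - 0.005601 = 0.004236 mol in a total volume of 0.07094 L.
[OH^-] = 0.004236/0.07094 = 0.05972 M, so pOH = 1.22 and pH = 14.00 - 1.22 = 12.78.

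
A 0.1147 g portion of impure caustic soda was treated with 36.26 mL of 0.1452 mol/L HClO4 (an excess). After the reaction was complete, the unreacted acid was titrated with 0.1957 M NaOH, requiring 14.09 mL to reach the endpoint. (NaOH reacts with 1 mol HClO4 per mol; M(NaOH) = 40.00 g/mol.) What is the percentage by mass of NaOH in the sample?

87.4%

Total n(HClO4) added = 0.1452 x 0.03626 = 0.005265 mol.
n(NaOH) used = 0.1957 x 0.01409 = 0.002757 mol, which equals the excess n(HClO4).
So n(HClO4) consumed by the sample = 0.005265 - 0.002757 = 0.002508 mol.
n(NaOH) = 0.002508 / 1 = 0.002508 mol.
mass NaOH = 0.002508 x 40.00 = 0.1003 g, so %NaOH = 0.1003/0.1147 x 100 = 87.4%.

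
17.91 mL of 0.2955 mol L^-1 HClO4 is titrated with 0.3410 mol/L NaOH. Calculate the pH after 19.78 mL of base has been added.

12.59

n(acid) = 0.2955 x 0.01791 = 0.005292 mol; n(NaOH) added = 0.3410 x 0.01978 = 0.006745 mol.
Base is in excess by 0.006745 - 0.005292 = 0.001453 mol in a total volume of 0.03769 L.
[OH^-] = 0.001453/0.03769 = 0.03854 M, so pOH = 1.41 and pH = 14.00 - 1.41 = 12.59.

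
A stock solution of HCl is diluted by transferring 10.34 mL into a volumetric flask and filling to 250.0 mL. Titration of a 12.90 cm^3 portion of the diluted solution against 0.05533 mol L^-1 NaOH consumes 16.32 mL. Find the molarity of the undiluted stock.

n(NaOH) = 0.05533 x 0.01632 = 0.0009030 mol.
n(HCl) in the aliquot = 0.0009030 mol.
[diluted HCl] = 0.0009030 / 0.01290 = 0.07000 M.
Dilution factor = 250.0/10.34 = 24.18, so [stock] = 0.07000 x 24.18 = 1.69 M.

1.69 M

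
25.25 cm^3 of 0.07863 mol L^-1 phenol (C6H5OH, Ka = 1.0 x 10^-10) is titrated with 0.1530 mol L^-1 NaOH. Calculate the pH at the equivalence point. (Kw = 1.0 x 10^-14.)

n(C6H5OH) = 0.07863 x 0.02525 = 0.001985 mol; V(NaOH) at equivalence = 0.001985/0.1530 = 0.01298 L.
At equivalence all the acid is converted to C6H5O-; total volume = 0.02525 + 0.01298 = 0.03823 L, so [C6H5O-] = 0.001985/0.03823 = 0.05194 M.
Kb = Kw/Ka = 1.0e-14 / 1.0 x 10^-10 = 0.000100.
[OH^-] = sqrt(Kb x [C6H5O-]) = sqrt(0.000100 x 0.05194) = 0.00228 M.
pOH = 2.64, so pH = 14.00 - 2.64 = 11.36.

11.36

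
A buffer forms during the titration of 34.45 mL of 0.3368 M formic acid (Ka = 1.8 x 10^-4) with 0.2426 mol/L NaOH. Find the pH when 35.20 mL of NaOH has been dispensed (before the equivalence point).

Initial n(HCOOH) = 0.3368 x 0.03445 = 0.01160 mol.
n(NaOH) added = 0.2426 x 0.03520 = 0.008540 mol, converting that many moles of HCOOH to HCOO-.
Remaining n(HCOOH) = 0.003063 mol; n(HCOO-) = 0.008540 mol.
By Henderson-Hasselbalch, pH = pKa + log([A^-]/[HA]) = 3.74 + log(0.008540/0.003063) = 3.74 + (+0.45) = 4.19.

4.19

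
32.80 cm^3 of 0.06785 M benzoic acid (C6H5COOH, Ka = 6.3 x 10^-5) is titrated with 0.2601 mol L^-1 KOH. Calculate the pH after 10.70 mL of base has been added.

12.11

n(acid) = 0.06785 x 0.03280 = 0.002225 mol; n(KOH) added = 0.2601 x 0.01070 = 0.002783 mol.
Base is in excess by 0.002783 - 0.002225 = 0.0005576 mol in a total volume of 0.04350 L.
[OH^-] = 0.0005576/0.04350 = 0.01282 M, so pOH = 1.89 and pH = 14.00 - 1.89 = 12.11.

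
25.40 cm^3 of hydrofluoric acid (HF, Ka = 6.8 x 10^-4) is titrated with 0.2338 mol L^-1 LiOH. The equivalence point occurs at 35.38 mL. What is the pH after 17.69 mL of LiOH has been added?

3.17

17.69 mL is exactly half the equivalence volume (35.38/2), i.e. the half-equivalence point.
There, n(HA) = n(A^-), so pH = pKa = -log(6.8 x 10^-4) = 3.17.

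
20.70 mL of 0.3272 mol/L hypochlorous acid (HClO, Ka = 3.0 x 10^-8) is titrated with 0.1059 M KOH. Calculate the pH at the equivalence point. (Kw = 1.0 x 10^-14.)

10.21

n(HClO) = 0.3272 x 0.02070 = 0.006773 mol; V(KOH) at equivalence = 0.006773/0.1059 = 0.06396 L.
At equivalence all the acid is converted to ClO-; total volume = 0.02070 + 0.06396 = 0.08466 L, so [ClO-] = 0.006773/0.08466 = 0.08001 M.
Kb = Kw/Ka = 1.0e-14 / 3.0 x 10^-8 = 3.33e-7.
[OH^-] = sqrt(Kb x [ClO-]) = sqrt(3.33e-7 x 0.08001) = 0.000163 M.
pOH = 3.79, so pH = 14.00 - 3.79 = 10.21.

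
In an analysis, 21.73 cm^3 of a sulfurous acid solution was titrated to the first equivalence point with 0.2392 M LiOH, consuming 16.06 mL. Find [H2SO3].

n(LiOH) = 0.2392 x 0.01606 = 0.003842 mol.
At the first equivalence point, 1 mol OH^- react per mol H2SO3, so n(H2SO3) = 0.003842 / 1 = 0.003842 mol.
[H2SO3] = 0.003842 / 0.02173 L = 0.177 M.

0.177 M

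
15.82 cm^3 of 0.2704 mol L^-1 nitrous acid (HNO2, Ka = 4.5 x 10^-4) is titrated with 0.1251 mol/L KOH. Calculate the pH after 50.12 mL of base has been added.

n(acid) = 0.2704 x 0.01582 = 0.004278 mol; n(KOH) added = 0.1251 x 0.05012 = 0.006270 mol.
Base is in excess by 0.006270 - 0.004278 = 0.001992 mol in a total volume of 0.06594 L.
[OH^-] = 0.001992/0.06594 = 0.03021 M, so pOH = 1.52 and pH = 14.00 - 1.52 = 12.48.

12.48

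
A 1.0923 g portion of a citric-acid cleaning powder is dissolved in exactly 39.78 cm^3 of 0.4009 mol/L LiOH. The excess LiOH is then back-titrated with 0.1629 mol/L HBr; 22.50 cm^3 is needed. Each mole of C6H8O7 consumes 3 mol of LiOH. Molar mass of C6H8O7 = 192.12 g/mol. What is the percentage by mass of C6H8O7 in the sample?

72.0%

Total n(LiOH) added = 0.4009 x 0.03978 = 0.01595 mol.
n(HBr) used = 0.1629 x 0.02250 = 0.003665 mol, which equals the excess n(LiOH).
So n(LiOH) consumed by the sample = 0.01595 - 0.003665 = 0.01228 mol.
n(C6H8O7) = 0.01228 / 3 = 0.004094 mol.
mass C6H8O7 = 0.004094 x 192.12 = 0.7866 g, so %C6H8O7 = 0.7866/1.0923 x 100 = 72.0%.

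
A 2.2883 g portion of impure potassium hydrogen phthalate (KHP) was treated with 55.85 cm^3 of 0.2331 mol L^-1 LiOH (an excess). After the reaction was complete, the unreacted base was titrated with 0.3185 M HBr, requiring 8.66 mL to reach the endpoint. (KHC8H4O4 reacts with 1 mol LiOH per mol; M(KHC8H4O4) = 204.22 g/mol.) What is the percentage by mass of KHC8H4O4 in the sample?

Total n(LiOH) added = 0.2331 x 0.05585 = 0.01302 mol.
n(HBr) used = 0.3185 x 0.008660 = 0.002758 mol, which equals the excess n(LiOH).
So n(LiOH) consumed by the sample = 0.01302 - 0.002758 = 0.01026 mol.
n(KHC8H4O4) = 0.01026 / 1 = 0.01026 mol.
mass KHC8H4O4 = 0.01026 x 204.22 = 2.095 g, so %KHC8H4O4 = 2.095/2.2883 x 100 = 91.6%.

91.6%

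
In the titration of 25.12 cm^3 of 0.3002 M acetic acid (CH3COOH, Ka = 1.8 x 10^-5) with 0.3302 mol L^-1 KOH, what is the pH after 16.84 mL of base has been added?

Initial n(CH3COOH) = 0.3002 x 0.02512 = 0.007541 mol.
n(KOH) added = 0.3302 x 0.01684 = 0.005561 mol, converting that many moles of CH3COOH to CH3COO-.
Remaining n(CH3COOH) = 0.001980 mol; n(CH3COO-) = 0.005561 mol.
By Henderson-Hasselbalch, pH = pKa + log([A^-]/[HA]) = 4.74 + log(0.005561/0.001980) = 4.74 + (+0.45) = 5.19.

5.19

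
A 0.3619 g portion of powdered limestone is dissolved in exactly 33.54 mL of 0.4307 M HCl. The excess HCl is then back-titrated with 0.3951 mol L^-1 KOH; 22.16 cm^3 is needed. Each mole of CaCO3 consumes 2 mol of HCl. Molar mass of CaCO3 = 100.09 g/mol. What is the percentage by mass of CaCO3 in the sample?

Total n(HCl) added = 0.4307 x 0.03354 = 0.01445 mol.
n(KOH) used = 0.3951 x 0.02216 = 0.008755 mol, which equals the excess n(HCl).
So n(HCl) consumed by the sample = 0.01445 - 0.008755 = 0.005690 mol.
n(CaCO3) = 0.005690 / 2 = 0.002845 mol.
mass CaCO3 = 0.002845 x 100.09 = 0.2848 g, so %CaCO3 = 0.2848/0.3619 x 100 = 78.7%.

78.7%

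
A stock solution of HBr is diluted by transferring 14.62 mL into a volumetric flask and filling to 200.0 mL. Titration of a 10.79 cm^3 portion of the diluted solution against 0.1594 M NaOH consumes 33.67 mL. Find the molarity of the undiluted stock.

n(NaOH) = 0.1594 x 0.03367 = 0.005367 mol.
n(HBr) in the aliquot = 0.005367 mol.
[diluted HBr] = 0.005367 / 0.01079 = 0.4974 M.
Dilution factor = 200.0/14.62 = 13.68, so [stock] = 0.4974 x 13.68 = 6.80 M.

6.80 M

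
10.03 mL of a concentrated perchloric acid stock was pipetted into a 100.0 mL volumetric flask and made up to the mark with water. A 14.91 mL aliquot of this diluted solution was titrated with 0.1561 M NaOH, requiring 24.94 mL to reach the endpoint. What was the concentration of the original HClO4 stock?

2.60 M

n(NaOH) = 0.1561 x 0.02494 = 0.003893 mol.
n(HClO4) in the aliquot = 0.003893 mol.
[diluted HClO4] = 0.003893 / 0.01491 = 0.2611 M.
Dilution factor = 100.0/10.03 = 9.970, so [stock] = 0.2611 x 9.970 = 2.60 M.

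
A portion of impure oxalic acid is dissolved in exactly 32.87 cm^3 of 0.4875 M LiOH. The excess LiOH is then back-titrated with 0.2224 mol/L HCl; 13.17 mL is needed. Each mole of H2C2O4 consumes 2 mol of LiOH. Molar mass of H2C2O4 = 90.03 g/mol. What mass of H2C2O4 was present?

Total n(LiOH) added = 0.4875 x 0.03287 = 0.01602 mol.
n(HCl) used = 0.2224 x 0.01317 = 0.002929 mol, which equals the excess n(LiOH).
So n(LiOH) consumed by the sample = 0.01602 - 0.002929 = 0.01310 mol.
n(H2C2O4) = 0.01310 / 2 = 0.006548 mol.
mass = 0.006548 mol x 90.03 g/mol = 0.589 g.

0.589 g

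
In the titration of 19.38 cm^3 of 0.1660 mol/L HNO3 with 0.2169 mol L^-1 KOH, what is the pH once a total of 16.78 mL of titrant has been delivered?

12.07

n(acid) = 0.1660 x 0.01938 = 0.003217 mol; n(KOH) added = 0.2169 x 0.01678 = 0.003640 mol.
Base is in excess by 0.003640 - 0.003217 = 0.0004225 mol in a total volume of 0.03616 L.
[OH^-] = 0.0004225/0.03616 = 0.01168 M, so pOH = 1.93 and pH = 14.00 - 1.93 = 12.07.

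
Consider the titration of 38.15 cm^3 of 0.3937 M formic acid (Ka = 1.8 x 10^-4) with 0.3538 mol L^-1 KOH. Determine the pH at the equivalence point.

n(HCOOH) = 0.3937 x 0.03815 = 0.01502 mol; V(KOH) at equivalence = 0.01502/0.3538 = 0.04245 L.
At equivalence all the acid is converted to HCOO-; total volume = 0.03815 + 0.04245 = 0.08060 L, so [HCOO-] = 0.01502/0.08060 = 0.1863 M.
Kb = Kw/Ka = 1.0e-14 / 1.8 x 10^-4 = 5.56e-11.
[OH^-] = sqrt(Kb x [HCOO-]) = sqrt(5.56e-11 x 0.1863) = 3.22e-6 M.
pOH = 5.49, so pH = 14.00 - 5.49 = 8.51.

8.51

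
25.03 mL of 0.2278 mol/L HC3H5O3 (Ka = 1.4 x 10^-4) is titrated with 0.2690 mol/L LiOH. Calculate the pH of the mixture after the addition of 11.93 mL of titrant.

Initial n(HC3H5O3) = 0.2278 x 0.02503 = 0.005702 mol.
n(LiOH) added = 0.2690 x 0.01193 = 0.003209 mol, converting that many moles of HC3H5O3 to C3H5O3-.
Remaining n(HC3H5O3) = 0.002493 mol; n(C3H5O3-) = 0.003209 mol.
By Henderson-Hasselbalch, pH = pKa + log([A^-]/[HA]) = 3.85 + log(0.003209/0.002493) = 3.85 + (+0.11) = 3.96.

3.96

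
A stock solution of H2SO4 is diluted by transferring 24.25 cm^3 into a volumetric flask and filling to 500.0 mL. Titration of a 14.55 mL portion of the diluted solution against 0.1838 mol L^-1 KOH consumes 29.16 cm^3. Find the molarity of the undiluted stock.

n(KOH) = 0.1838 x 0.02916 = 0.005360 mol.
n(H2SO4) in the aliquot = 0.005360 x 1/2 = 0.002680 mol.
[diluted H2SO4] = 0.002680 / 0.01455 = 0.1842 M.
Dilution factor = 500.0/24.25 = 20.62, so [stock] = 0.1842 x 20.62 = 3.80 M.

3.80 M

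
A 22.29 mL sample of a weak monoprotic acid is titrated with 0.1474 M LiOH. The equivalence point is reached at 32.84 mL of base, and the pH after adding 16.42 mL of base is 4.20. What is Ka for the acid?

6.3 x 10^-5

16.42 mL is half of the equivalence volume, so this is the half-equivalence point where [HA] = [A^-].
At half-equivalence pH = pKa, so pKa = 4.20.
Ka = 10^(-4.20) = 6.3 x 10^-5.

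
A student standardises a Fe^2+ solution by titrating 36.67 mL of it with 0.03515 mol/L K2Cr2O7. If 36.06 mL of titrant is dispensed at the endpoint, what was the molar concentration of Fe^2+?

n(K2Cr2O7) = 0.03515 x 0.03606 = 0.001268 mol.
From the balanced equation, 1 mol K2Cr2O7 reacts with 6 mol Fe^2+, so n(Fe^2+) = 0.001268 x 6/1 = 0.007605 mol.
[Fe^2+] = 0.007605 / 0.03667 L = 0.207 M.

0.207 M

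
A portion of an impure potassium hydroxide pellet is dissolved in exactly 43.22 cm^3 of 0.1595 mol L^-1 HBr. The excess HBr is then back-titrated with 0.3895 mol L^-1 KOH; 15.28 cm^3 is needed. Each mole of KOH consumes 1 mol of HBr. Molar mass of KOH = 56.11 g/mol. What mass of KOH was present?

Total n(HBr) added = 0.1595 x 0.04322 = 0.006894 mol.
n(KOH) used = 0.3895 x 0.01528 = 0.005952 mol, which equals the excess n(HBr).
So n(HBr) consumed by the sample = 0.006894 - 0.005952 = 0.0009420 mol.
n(KOH) = 0.0009420 / 1 = 0.0009420 mol.
mass = 0.0009420 mol x 56.11 g/mol = 0.0529 g.

0.0529 g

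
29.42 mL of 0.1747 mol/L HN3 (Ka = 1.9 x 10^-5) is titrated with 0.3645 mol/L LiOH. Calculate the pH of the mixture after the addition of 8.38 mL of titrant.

Initial n(HN3) = 0.1747 x 0.02942 = 0.005140 mol.
n(LiOH) added = 0.3645 x 0.008380 = 0.003055 mol, converting that many moles of HN3 to N3-.
Remaining n(HN3) = 0.002085 mol; n(N3-) = 0.003055 mol.
By Henderson-Hasselbalch, pH = pKa + log([A^-]/[HA]) = 4.72 + log(0.003055/0.002085) = 4.72 + (+0.17) = 4.89.

4.89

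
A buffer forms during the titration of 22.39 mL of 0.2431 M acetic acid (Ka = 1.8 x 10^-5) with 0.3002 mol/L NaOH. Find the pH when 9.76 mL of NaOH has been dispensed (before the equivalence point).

Initial n(CH3COOH) = 0.2431 x 0.02239 = 0.005443 mol.
n(NaOH) added = 0.3002 x 0.009760 = 0.002930 mol, converting that many moles of CH3COOH to CH3COO-.
Remaining n(CH3COOH) = 0.002513 mol; n(CH3COO-) = 0.002930 mol.
By Henderson-Hasselbalch, pH = pKa + log([A^-]/[HA]) = 4.74 + log(0.002930/0.002513) = 4.74 + (+0.07) = 4.81.

4.81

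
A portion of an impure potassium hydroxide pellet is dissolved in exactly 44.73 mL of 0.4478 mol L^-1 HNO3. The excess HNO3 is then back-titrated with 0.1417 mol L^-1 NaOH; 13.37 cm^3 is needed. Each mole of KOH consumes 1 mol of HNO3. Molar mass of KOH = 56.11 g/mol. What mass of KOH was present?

Total n(HNO3) added = 0.4478 x 0.04473 = 0.02003 mol.
n(NaOH) used = 0.1417 x 0.01337 = 0.001895 mol, which equals the excess n(HNO3).
So n(HNO3) consumed by the sample = 0.02003 - 0.001895 = 0.01814 mol.
n(KOH) = 0.01814 / 1 = 0.01814 mol.
mass = 0.01814 mol x 56.11 g/mol = 1.02 g.

1.02 g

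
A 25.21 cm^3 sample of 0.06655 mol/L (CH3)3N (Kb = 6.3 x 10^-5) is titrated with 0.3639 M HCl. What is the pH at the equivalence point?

n((CH3)3N) = 0.06655 x 0.02521 = 0.001678 mol; V(HCl) at equivalence = 0.001678/0.3639 = 0.004610 L.
At equivalence the base is fully converted to (CH3)3NH+; total volume = 0.02982 L, so [(CH3)3NH+] = 0.001678/0.02982 = 0.05626 M.
Ka((CH3)3NH+) = Kw/Kb = 1.0e-14 / 6.3 x 10^-5 = 1.59e-10.
[H^+] = sqrt(Ka x [(CH3)3NH+]) = sqrt(1.59e-10 x 0.05626) = 2.99e-6 M.
pH = -log(2.99e-6) = 5.52.

5.52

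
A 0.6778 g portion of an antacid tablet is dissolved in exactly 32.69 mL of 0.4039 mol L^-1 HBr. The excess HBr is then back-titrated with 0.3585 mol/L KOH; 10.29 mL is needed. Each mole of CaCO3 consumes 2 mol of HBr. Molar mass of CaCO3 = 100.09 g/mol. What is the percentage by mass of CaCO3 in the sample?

70.2%

Total n(HBr) added = 0.4039 x 0.03269 = 0.01320 mol.
n(KOH) used = 0.3585 x 0.01029 = 0.003689 mol, which equals the excess n(HBr).
So n(HBr) consumed by the sample = 0.01320 - 0.003689 = 0.009515 mol.
n(CaCO3) = 0.009515 / 2 = 0.004757 mol.
mass CaCO3 = 0.004757 x 100.09 = 0.4762 g, so %CaCO3 = 0.4762/0.6778 x 100 = 70.2%.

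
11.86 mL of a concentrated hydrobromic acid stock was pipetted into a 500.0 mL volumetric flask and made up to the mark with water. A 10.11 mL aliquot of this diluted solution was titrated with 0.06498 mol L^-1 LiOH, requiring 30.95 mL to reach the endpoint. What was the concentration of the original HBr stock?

8.39 M

n(LiOH) = 0.06498 x 0.03095 = 0.002011 mol.
n(HBr) in the aliquot = 0.002011 mol.
[diluted HBr] = 0.002011 / 0.01011 = 0.1989 M.
Dilution factor = 500.0/11.86 = 42.16, so [stock] = 0.1989 x 42.16 = 8.39 M.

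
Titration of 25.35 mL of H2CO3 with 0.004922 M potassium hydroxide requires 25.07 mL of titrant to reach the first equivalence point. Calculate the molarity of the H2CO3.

n(KOH) = 0.004922 x 0.02507 = 0.0001234 mol.
At the first equivalence point, 1 mol OH^- react per mol H2CO3, so n(H2CO3) = 0.0001234 / 1 = 0.0001234 mol.
[H2CO3] = 0.0001234 / 0.02535 L = 0.00487 M.

0.00487 M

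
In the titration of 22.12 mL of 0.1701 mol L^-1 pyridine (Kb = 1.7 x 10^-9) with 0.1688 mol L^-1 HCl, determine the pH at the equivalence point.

n(C5H5N) = 0.1701 x 0.02212 = 0.003763 mol; V(HCl) at equivalence = 0.003763/0.1688 = 0.02229 L.
At equivalence the base is fully converted to C5H5NH+; total volume = 0.04441 L, so [C5H5NH+] = 0.003763/0.04441 = 0.08472 M.
Ka(C5H5NH+) = Kw/Kb = 1.0e-14 / 1.7 x 10^-9 = 5.88e-6.
[H^+] = sqrt(Ka x [C5H5NH+]) = sqrt(5.88e-6 x 0.08472) = 0.000706 M.
pH = -log(0.000706) = 3.15.

3.15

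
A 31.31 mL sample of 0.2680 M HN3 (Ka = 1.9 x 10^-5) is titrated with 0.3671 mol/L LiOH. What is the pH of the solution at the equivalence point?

n(HN3) = 0.2680 x 0.03131 = 0.008391 mol; V(LiOH) at equivalence = 0.008391/0.3671 = 0.02286 L.
At equivalence all the acid is converted to N3-; total volume = 0.03131 + 0.02286 = 0.05417 L, so [N3-] = 0.008391/0.05417 = 0.1549 M.
Kb = Kw/Ka = 1.0e-14 / 1.9 x 10^-5 = 5.26e-10.
[OH^-] = sqrt(Kb x [N3-]) = sqrt(5.26e-10 x 0.1549) = 9.03e-6 M.
pOH = 5.04, so pH = 14.00 - 5.04 = 8.96.

8.96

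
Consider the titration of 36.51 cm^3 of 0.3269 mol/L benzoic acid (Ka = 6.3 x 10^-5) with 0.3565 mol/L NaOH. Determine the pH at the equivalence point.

n(C6H5COOH) = 0.3269 x 0.03651 = 0.01194 mol; V(NaOH) at equivalence = 0.01194/0.3565 = 0.03348 L.
At equivalence all the acid is converted to C6H5COO-; total volume = 0.03651 + 0.03348 = 0.06999 L, so [C6H5COO-] = 0.01194/0.06999 = 0.1705 M.
Kb = Kw/Ka = 1.0e-14 / 6.3 x 10^-5 = 1.59e-10.
[OH^-] = sqrt(Kb x [C6H5COO-]) = sqrt(1.59e-10 x 0.1705) = 5.20e-6 M.
pOH = 5.28, so pH = 14.00 - 5.28 = 8.72.

8.72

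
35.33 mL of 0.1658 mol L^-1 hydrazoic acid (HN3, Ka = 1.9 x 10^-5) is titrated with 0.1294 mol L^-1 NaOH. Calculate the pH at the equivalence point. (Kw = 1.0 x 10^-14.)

8.79

n(HN3) = 0.1658 x 0.03533 = 0.005858 mol; V(NaOH) at equivalence = 0.005858/0.1294 = 0.04527 L.
At equivalence all the acid is converted to N3-; total volume = 0.03533 + 0.04527 = 0.08060 L, so [N3-] = 0.005858/0.08060 = 0.07268 M.
Kb = Kw/Ka = 1.0e-14 / 1.9 x 10^-5 = 5.26e-10.
[OH^-] = sqrt(Kb x [N3-]) = sqrt(5.26e-10 x 0.07268) = 6.18e-6 M.
pOH = 5.21, so pH = 14.00 - 5.21 = 8.79.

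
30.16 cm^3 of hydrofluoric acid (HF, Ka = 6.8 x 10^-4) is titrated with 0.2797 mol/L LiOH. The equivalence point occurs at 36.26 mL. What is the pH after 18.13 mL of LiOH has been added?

3.17

18.13 mL is exactly half the equivalence volume (36.26/2), i.e. the half-equivalence point.
There, n(HA) = n(A^-), so pH = pKa = -log(6.8 x 10^-4) = 3.17.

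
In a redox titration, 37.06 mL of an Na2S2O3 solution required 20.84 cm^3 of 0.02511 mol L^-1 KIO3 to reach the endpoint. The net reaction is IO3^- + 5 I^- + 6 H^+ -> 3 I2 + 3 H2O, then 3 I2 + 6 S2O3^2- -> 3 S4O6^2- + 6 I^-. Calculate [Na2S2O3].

0.0847 M

n(KIO3) = 0.02511 x 0.02084 = 0.0005233 mol.
From the balanced equation, 1 mol KIO3 reacts with 6 mol Na2S2O3, so n(Na2S2O3) = 0.0005233 x 6/1 = 0.003140 mol.
[Na2S2O3] = 0.003140 / 0.03706 L = 0.0847 M.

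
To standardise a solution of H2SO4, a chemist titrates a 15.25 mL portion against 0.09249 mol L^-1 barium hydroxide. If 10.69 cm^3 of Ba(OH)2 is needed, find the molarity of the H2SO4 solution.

n(Ba(OH)2) delivered = 0.09249 x 0.01069 = 0.0009887 mol.
For a 1:1 reaction, n(H2SO4) = 0.0009887 mol.
[H2SO4] = 0.0009887 mol / 0.01525 L = 0.0648 M.

0.0648 M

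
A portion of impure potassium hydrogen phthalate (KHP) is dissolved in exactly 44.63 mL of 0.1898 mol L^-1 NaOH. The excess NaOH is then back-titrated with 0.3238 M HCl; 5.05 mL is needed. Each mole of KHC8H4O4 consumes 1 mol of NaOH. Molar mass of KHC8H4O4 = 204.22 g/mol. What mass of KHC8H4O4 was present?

Total n(NaOH) added = 0.1898 x 0.04463 = 0.008471 mol.
n(HCl) used = 0.3238 x 0.005050 = 0.001635 mol, which equals the excess n(NaOH).
So n(NaOH) consumed by the sample = 0.008471 - 0.001635 = 0.006836 mol.
n(KHC8H4O4) = 0.006836 / 1 = 0.006836 mol.
mass = 0.006836 mol x 204.22 g/mol = 1.40 g.

1.40 g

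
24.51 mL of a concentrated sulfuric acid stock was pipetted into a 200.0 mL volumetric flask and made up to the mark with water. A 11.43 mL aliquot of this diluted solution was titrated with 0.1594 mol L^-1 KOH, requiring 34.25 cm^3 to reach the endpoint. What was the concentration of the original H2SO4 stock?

1.95 M

n(KOH) = 0.1594 x 0.03425 = 0.005459 mol.
n(H2SO4) in the aliquot = 0.005459 x 1/2 = 0.002730 mol.
[diluted H2SO4] = 0.002730 / 0.01143 = 0.2388 M.
Dilution factor = 200.0/24.51 = 8.160, so [stock] = 0.2388 x 8.160 = 1.95 M.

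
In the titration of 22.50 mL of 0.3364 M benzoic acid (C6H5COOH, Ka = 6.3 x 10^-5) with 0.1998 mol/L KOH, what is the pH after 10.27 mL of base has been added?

3.77

Initial n(C6H5COOH) = 0.3364 x 0.02250 = 0.007569 mol.
n(KOH) added = 0.1998 x 0.01027 = 0.002052 mol, converting that many moles of C6H5COOH to C6H5COO-.
Remaining n(C6H5COOH) = 0.005517 mol; n(C6H5COO-) = 0.002052 mol.
By Henderson-Hasselbalch, pH = pKa + log([A^-]/[HA]) = 4.20 + log(0.002052/0.005517) = 4.20 + (-0.43) = 3.77.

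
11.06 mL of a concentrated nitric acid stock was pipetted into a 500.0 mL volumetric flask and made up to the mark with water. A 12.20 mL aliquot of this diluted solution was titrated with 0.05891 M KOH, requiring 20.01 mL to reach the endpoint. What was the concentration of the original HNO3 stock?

4.37 M

n(KOH) = 0.05891 x 0.02001 = 0.001179 mol.
n(HNO3) in the aliquot = 0.001179 mol.
[diluted HNO3] = 0.001179 / 0.01220 = 0.09662 M.
Dilution factor = 500.0/11.06 = 45.21, so [stock] = 0.09662 x 45.21 = 4.37 M.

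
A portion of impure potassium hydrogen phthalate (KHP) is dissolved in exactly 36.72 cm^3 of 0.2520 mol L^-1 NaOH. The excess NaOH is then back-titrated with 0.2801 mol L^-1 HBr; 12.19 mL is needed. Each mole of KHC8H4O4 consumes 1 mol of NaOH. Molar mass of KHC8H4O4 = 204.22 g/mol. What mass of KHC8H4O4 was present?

Total n(NaOH) added = 0.2520 x 0.03672 = 0.009253 mol.
n(HBr) used = 0.2801 x 0.01219 = 0.003414 mol, which equals the excess n(NaOH).
So n(NaOH) consumed by the sample = 0.009253 - 0.003414 = 0.005839 mol.
n(KHC8H4O4) = 0.005839 / 1 = 0.005839 mol.
mass = 0.005839 mol x 204.22 g/mol = 1.19 g.

1.19 g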